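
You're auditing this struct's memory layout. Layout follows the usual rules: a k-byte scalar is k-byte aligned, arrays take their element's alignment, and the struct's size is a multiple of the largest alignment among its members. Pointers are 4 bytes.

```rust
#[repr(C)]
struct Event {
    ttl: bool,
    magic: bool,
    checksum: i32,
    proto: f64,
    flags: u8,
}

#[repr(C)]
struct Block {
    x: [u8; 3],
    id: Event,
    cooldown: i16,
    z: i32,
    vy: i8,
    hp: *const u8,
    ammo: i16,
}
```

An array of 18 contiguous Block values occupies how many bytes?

Event: ttl at 0 (size 1, align 1) → ends 1; magic at 1 (size 1, align 1) → ends 2; pad 2 to align 4 for checksum; checksum at 4 (size 4, align 4) → ends 8; proto at 8 (size 8, align 8) → ends 16; flags at 16 (size 1, align 1) → ends 17; tail pad 7 to reach multiple of 8; total 24 bytes, alignment 8
x at 0 (size 3, align 1) → ends 3
pad 5 to align 8 for id
id at 8 (size 24, align 8) → ends 32
cooldown at 32 (size 2, align 2) → ends 34
pad 2 to align 4 for z
z at 36 (size 4, align 4) → ends 40
vy at 40 (size 1, align 1) → ends 41
pad 3 to align 4 for hp
hp at 44 (size 4, align 4) → ends 48
ammo at 48 (size 2, align 2) → ends 50
tail pad 6 to reach multiple of 8
total 56 bytes, alignment 8
array of 18: 18 × 56 = 1008

1008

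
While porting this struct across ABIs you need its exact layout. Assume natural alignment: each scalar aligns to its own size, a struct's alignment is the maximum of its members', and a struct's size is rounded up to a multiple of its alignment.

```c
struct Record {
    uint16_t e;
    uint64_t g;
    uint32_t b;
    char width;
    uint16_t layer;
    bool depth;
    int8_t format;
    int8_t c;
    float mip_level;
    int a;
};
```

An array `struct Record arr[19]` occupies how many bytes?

760

e at 0 (size 2, align 2) → ends 2
pad 6 to align 8 for g
g at 8 (size 8, align 8) → ends 16
b at 16 (size 4, align 4) → ends 20
width at 20 (size 1, align 1) → ends 21
pad 1 to align 2 for layer
layer at 22 (size 2, align 2) → ends 24
depth at 24 (size 1, align 1) → ends 25
format at 25 (size 1, align 1) → ends 26
c at 26 (size 1, align 1) → ends 27
pad 1 to align 4 for mip_level
mip_level at 28 (size 4, align 4) → ends 32
a at 32 (size 4, align 4) → ends 36
tail pad 4 to reach multiple of 8
total 40 bytes, alignment 8
array of 19: 19 × 40 = 760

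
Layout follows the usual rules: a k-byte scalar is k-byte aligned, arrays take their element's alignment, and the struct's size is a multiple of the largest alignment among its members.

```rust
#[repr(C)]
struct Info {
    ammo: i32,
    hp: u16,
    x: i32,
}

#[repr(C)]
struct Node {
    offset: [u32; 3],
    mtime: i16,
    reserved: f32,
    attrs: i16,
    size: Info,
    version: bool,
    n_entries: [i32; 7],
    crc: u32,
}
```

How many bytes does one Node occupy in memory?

72

Info: ammo at 0 (size 4, align 4) → ends 4; hp at 4 (size 2, align 2) → ends 6; pad 2 to align 4 for x; x at 8 (size 4, align 4) → ends 12; total 12 bytes, alignment 4
offset at 0 (size 12, align 4) → ends 12
mtime at 12 (size 2, align 2) → ends 14
pad 2 to align 4 for reserved
reserved at 16 (size 4, align 4) → ends 20
attrs at 20 (size 2, align 2) → ends 22
pad 2 to align 4 for size
size at 24 (size 12, align 4) → ends 36
version at 36 (size 1, align 1) → ends 37
pad 3 to align 4 for n_entries
n_entries at 40 (size 28, align 4) → ends 68
crc at 68 (size 4, align 4) → ends 72
total 72 bytes, alignment 4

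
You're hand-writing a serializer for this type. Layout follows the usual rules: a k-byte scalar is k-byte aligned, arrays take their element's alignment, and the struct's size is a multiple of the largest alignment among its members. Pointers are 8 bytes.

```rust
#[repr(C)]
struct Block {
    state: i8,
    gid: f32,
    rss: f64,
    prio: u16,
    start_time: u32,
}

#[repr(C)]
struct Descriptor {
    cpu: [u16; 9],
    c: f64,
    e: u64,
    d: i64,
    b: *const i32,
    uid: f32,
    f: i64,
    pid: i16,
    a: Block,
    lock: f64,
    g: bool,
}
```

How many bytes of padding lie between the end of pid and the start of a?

Block: @0: state [1B, align 1] → 1; +3 pad (align 4); @4: gid [4B, align 4] → 8; @8: rss [8B, align 8] → 16; @16: prio [2B, align 2] → 18; +2 pad (align 4); @20: start_time [4B, align 4] → 24; size 24, align 8
@0: cpu [18B, align 2] → 18
+6 pad (align 8)
@24: c [8B, align 8] → 32
@32: e [8B, align 8] → 40
@40: d [8B, align 8] → 48
@48: b [8B, align 8] → 56
@56: uid [4B, align 4] → 60
+4 pad (align 8)
@64: f [8B, align 8] → 72
@72: pid [2B, align 2] → 74
+6 pad (align 8)
@80: a [24B, align 8] → 104

6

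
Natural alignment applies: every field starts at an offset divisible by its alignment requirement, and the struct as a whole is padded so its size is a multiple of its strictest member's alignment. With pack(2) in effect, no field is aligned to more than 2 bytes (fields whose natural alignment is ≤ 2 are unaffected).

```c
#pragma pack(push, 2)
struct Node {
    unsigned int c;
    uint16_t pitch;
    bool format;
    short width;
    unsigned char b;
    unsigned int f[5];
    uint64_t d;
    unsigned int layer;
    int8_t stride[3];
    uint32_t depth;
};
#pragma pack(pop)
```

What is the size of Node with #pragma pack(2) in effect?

0..4  c  (4B, 2-aligned)
4..6  pitch  (2B, 2-aligned)
6..7  format  (1B, 1-aligned)
7..8  -- padding (1B)
8..10  width  (2B, 2-aligned)
10..11  b  (1B, 1-aligned)
11..12  -- padding (1B)
12..32  f  (20B, 2-aligned)
32..40  d  (8B, 2-aligned)
40..44  layer  (4B, 2-aligned)
44..47  stride  (3B, 1-aligned)
47..48  -- padding (1B)
48..52  depth  (4B, 2-aligned)
sizeof = 52, alignof = 2

52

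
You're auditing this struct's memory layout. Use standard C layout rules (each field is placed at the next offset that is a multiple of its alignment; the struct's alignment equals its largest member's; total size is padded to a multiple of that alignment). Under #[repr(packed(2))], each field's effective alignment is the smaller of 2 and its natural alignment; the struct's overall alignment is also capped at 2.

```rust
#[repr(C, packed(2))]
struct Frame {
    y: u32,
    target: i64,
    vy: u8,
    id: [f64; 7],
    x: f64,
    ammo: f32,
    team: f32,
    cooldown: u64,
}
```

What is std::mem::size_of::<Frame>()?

y at 0 (size 4, align 2) → ends 4
target at 4 (size 8, align 2) → ends 12
vy at 12 (size 1, align 1) → ends 13
pad 1 to align 2 for id
id at 14 (size 56, align 2) → ends 70
x at 70 (size 8, align 2) → ends 78
ammo at 78 (size 4, align 2) → ends 82
team at 82 (size 4, align 2) → ends 86
cooldown at 86 (size 8, align 2) → ends 94
total 94 bytes, alignment 2

94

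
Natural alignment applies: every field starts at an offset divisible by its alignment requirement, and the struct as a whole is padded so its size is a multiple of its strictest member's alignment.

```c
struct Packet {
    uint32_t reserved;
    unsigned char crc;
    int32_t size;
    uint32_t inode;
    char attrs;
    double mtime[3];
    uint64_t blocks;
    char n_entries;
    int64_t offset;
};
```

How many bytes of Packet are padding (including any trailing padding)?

17

@0: reserved [4B, align 4] → 4
@4: crc [1B, align 1] → 5
+3 pad (align 4)
@8: size [4B, align 4] → 12
@12: inode [4B, align 4] → 16
@16: attrs [1B, align 1] → 17
+7 pad (align 8)
@24: mtime [24B, align 8] → 48
@48: blocks [8B, align 8] → 56
@56: n_entries [1B, align 1] → 57
+7 pad (align 8)
@64: offset [8B, align 8] → 72
size 72, align 8
data bytes 55, size 72 → padding 17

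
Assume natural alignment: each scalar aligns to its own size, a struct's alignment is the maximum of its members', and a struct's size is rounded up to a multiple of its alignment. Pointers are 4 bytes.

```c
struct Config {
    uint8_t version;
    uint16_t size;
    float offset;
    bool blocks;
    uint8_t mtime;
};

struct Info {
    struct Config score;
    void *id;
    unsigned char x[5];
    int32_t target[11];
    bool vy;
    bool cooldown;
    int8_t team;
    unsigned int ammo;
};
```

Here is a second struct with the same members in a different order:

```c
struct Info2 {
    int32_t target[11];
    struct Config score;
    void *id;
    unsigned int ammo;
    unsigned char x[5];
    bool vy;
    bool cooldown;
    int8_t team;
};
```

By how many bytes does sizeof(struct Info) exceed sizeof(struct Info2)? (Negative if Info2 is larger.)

Config: @0: version [1B, align 1] → 1; +1 pad (align 2); @2: size [2B, align 2] → 4; @4: offset [4B, align 4] → 8; @8: blocks [1B, align 1] → 9; @9: mtime [1B, align 1] → 10; +2 tail pad (align 4); size 12, align 4
@0: score [12B, align 4] → 12
@12: id [4B, align 4] → 16
@16: x [5B, align 1] → 21
+3 pad (align 4)
@24: target [44B, align 4] → 68
@68: vy [1B, align 1] → 69
@69: cooldown [1B, align 1] → 70
@70: team [1B, align 1] → 71
+1 pad (align 4)
@72: ammo [4B, align 4] → 76
size 76, align 4
— Info2 —
@0: target [44B, align 4] → 44
@44: score [12B, align 4] → 56
@56: id [4B, align 4] → 60
@60: ammo [4B, align 4] → 64
@64: x [5B, align 1] → 69
@69: vy [1B, align 1] → 70
@70: cooldown [1B, align 1] → 71
@71: team [1B, align 1] → 72
size 72, align 4
76 − 72 = 4

4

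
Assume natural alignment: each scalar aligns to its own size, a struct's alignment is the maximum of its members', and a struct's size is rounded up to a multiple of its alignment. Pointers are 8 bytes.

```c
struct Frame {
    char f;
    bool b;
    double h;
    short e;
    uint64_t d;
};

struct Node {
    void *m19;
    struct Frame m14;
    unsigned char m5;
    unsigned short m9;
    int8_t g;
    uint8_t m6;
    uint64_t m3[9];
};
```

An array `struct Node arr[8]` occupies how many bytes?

Frame: @0: f [1B, align 1] → 1; @1: b [1B, align 1] → 2; +6 pad (align 8); @8: h [8B, align 8] → 16; @16: e [2B, align 2] → 18; +6 pad (align 8); @24: d [8B, align 8] → 32; size 32, align 8
@0: m19 [8B, align 8] → 8
@8: m14 [32B, align 8] → 40
@40: m5 [1B, align 1] → 41
+1 pad (align 2)
@42: m9 [2B, align 2] → 44
@44: g [1B, align 1] → 45
@45: m6 [1B, align 1] → 46
+2 pad (align 8)
@48: m3 [72B, align 8] → 120
size 120, align 8
array of 8: 8 × 120 = 960

960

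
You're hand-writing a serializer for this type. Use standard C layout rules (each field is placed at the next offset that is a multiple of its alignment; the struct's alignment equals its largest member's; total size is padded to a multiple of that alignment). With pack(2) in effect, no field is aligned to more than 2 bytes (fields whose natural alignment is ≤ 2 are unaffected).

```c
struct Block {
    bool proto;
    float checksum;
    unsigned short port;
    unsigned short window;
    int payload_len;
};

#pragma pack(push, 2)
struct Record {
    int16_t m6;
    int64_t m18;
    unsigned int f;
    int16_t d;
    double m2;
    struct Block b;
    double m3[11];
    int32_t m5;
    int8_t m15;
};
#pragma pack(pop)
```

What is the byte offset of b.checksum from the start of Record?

28

Block: 0..1  proto  (1B, 1-aligned); 1..4  -- padding (3B); 4..8  checksum  (4B, 4-aligned); 8..10  port  (2B, 2-aligned); 10..12  window  (2B, 2-aligned); 12..16  payload_len  (4B, 4-aligned); sizeof = 16, alignof = 4
0..2  m6  (2B, 2-aligned)
2..10  m18  (8B, 2-aligned)
10..14  f  (4B, 2-aligned)
14..16  d  (2B, 2-aligned)
16..24  m2  (8B, 2-aligned)
24..40  b  (16B, 2-aligned)
within Block: checksum at 4
24 + 4 = 28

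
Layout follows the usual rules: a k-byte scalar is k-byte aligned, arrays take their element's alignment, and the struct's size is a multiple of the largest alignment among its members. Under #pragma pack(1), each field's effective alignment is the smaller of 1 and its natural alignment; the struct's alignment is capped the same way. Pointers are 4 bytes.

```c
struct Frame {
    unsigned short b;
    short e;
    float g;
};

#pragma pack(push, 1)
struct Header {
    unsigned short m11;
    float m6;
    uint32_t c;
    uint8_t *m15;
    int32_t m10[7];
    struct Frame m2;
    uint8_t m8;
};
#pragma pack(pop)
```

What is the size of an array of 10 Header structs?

510

Frame: b at 0 (size 2, align 2) → ends 2; e at 2 (size 2, align 2) → ends 4; g at 4 (size 4, align 4) → ends 8; total 8 bytes, alignment 4
m11 at 0 (size 2, align 1) → ends 2
m6 at 2 (size 4, align 1) → ends 6
c at 6 (size 4, align 1) → ends 10
m15 at 10 (size 4, align 1) → ends 14
m10 at 14 (size 28, align 1) → ends 42
m2 at 42 (size 8, align 1) → ends 50
m8 at 50 (size 1, align 1) → ends 51
total 51 bytes, alignment 1
array of 10: 10 × 51 = 510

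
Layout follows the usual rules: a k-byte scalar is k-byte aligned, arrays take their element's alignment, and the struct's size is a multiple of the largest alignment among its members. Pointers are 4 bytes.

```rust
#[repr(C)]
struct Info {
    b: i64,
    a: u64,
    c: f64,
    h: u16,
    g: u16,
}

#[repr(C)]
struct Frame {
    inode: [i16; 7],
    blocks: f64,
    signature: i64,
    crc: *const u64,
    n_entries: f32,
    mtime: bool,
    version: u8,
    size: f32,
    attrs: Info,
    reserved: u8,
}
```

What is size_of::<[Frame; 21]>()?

1848

Info: b at 0 (size 8, align 8) → ends 8; a at 8 (size 8, align 8) → ends 16; c at 16 (size 8, align 8) → ends 24; h at 24 (size 2, align 2) → ends 26; g at 26 (size 2, align 2) → ends 28; tail pad 4 to reach multiple of 8; total 32 bytes, alignment 8
inode at 0 (size 14, align 2) → ends 14
pad 2 to align 8 for blocks
blocks at 16 (size 8, align 8) → ends 24
signature at 24 (size 8, align 8) → ends 32
crc at 32 (size 4, align 4) → ends 36
n_entries at 36 (size 4, align 4) → ends 40
mtime at 40 (size 1, align 1) → ends 41
version at 41 (size 1, align 1) → ends 42
pad 2 to align 4 for size
size at 44 (size 4, align 4) → ends 48
attrs at 48 (size 32, align 8) → ends 80
reserved at 80 (size 1, align 1) → ends 81
tail pad 7 to reach multiple of 8
total 88 bytes, alignment 8
array of 21: 21 × 88 = 1848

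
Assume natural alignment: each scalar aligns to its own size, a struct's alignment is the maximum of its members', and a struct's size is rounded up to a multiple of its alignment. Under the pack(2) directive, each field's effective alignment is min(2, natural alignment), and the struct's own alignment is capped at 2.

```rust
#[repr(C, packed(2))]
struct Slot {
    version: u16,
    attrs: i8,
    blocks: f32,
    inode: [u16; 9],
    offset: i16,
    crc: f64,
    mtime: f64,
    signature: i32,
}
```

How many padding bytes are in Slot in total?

1

version at 0 (size 2, align 2) → ends 2
attrs at 2 (size 1, align 1) → ends 3
pad 1 to align 2 for blocks
blocks at 4 (size 4, align 2) → ends 8
inode at 8 (size 18, align 2) → ends 26
offset at 26 (size 2, align 2) → ends 28
crc at 28 (size 8, align 2) → ends 36
mtime at 36 (size 8, align 2) → ends 44
signature at 44 (size 4, align 2) → ends 48
total 48 bytes, alignment 2
data bytes 47, size 48 → padding 1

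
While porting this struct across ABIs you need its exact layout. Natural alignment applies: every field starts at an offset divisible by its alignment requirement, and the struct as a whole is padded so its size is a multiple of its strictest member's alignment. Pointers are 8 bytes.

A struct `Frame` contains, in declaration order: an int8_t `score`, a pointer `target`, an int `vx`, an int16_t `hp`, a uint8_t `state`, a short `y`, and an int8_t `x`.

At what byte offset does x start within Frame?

0..1  score  (1B, 1-aligned)
1..8  -- padding (7B)
8..16  target  (8B, 8-aligned)
16..20  vx  (4B, 4-aligned)
20..22  hp  (2B, 2-aligned)
22..23  state  (1B, 1-aligned)
23..24  -- padding (1B)
24..26  y  (2B, 2-aligned)
26..27  x  (1B, 1-aligned)

26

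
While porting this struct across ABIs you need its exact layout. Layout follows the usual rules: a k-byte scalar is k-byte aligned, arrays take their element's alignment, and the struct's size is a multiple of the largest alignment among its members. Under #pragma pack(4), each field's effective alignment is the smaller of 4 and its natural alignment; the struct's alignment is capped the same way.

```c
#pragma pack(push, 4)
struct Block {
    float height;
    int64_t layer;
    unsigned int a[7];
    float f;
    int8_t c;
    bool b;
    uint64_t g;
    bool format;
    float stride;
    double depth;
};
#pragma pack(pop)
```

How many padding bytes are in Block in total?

height at 0 (size 4, align 4) → ends 4
layer at 4 (size 8, align 4) → ends 12
a at 12 (size 28, align 4) → ends 40
f at 40 (size 4, align 4) → ends 44
c at 44 (size 1, align 1) → ends 45
b at 45 (size 1, align 1) → ends 46
pad 2 to align 4 for g
g at 48 (size 8, align 4) → ends 56
format at 56 (size 1, align 1) → ends 57
pad 3 to align 4 for stride
stride at 60 (size 4, align 4) → ends 64
depth at 64 (size 8, align 4) → ends 72
total 72 bytes, alignment 4
data bytes 67, size 72 → padding 5

5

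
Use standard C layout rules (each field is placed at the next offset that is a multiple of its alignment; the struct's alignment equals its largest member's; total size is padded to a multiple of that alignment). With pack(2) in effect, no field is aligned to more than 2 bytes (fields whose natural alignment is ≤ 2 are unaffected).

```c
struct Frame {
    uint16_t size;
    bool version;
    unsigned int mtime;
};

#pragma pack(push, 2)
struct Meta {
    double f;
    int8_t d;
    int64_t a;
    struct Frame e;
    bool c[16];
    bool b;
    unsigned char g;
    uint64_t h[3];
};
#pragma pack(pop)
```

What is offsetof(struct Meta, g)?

43

Frame: @0: size [2B, align 2] → 2; @2: version [1B, align 1] → 3; +1 pad (align 4); @4: mtime [4B, align 4] → 8; size 8, align 4
@0: f [8B, align 2] → 8
@8: d [1B, align 1] → 9
+1 pad (align 2)
@10: a [8B, align 2] → 18
@18: e [8B, align 2] → 26
@26: c [16B, align 1] → 42
@42: b [1B, align 1] → 43
@43: g [1B, align 1] → 44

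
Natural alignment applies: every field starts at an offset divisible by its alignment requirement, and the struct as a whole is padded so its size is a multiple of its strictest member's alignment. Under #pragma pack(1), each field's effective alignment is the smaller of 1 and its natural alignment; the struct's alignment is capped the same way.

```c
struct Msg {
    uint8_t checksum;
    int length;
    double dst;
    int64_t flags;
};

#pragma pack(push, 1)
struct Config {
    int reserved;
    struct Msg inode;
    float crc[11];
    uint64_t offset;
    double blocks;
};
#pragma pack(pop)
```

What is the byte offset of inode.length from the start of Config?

Msg: checksum at 0 (size 1, align 1) → ends 1; pad 3 to align 4 for length; length at 4 (size 4, align 4) → ends 8; dst at 8 (size 8, align 8) → ends 16; flags at 16 (size 8, align 8) → ends 24; total 24 bytes, alignment 8
reserved at 0 (size 4, align 1) → ends 4
inode at 4 (size 24, align 1) → ends 28
within Msg: length at 4
4 + 4 = 8

8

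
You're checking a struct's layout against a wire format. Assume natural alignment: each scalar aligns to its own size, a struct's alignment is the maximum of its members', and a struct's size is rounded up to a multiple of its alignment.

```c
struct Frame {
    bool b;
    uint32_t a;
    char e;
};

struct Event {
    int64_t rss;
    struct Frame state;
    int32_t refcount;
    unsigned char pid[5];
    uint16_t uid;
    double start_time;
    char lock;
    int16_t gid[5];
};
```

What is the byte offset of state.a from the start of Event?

Frame: 0..1  b  (1B, 1-aligned); 1..4  -- padding (3B); 4..8  a  (4B, 4-aligned); 8..9  e  (1B, 1-aligned); 9..12  -- tail padding (3B); sizeof = 12, alignof = 4
0..8  rss  (8B, 8-aligned)
8..20  state  (12B, 4-aligned)
within Frame: a at 4
8 + 4 = 12

12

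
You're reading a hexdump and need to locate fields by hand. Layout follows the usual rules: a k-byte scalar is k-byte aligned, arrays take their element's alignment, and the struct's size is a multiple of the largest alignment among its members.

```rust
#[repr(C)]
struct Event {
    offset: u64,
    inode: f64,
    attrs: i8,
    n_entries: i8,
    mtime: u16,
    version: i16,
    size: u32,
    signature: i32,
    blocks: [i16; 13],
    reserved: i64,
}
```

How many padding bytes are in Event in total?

0..8  offset  (8B, 8-aligned)
8..16  inode  (8B, 8-aligned)
16..17  attrs  (1B, 1-aligned)
17..18  n_entries  (1B, 1-aligned)
18..20  mtime  (2B, 2-aligned)
20..22  version  (2B, 2-aligned)
22..24  -- padding (2B)
24..28  size  (4B, 4-aligned)
28..32  signature  (4B, 4-aligned)
32..58  blocks  (26B, 2-aligned)
58..64  -- padding (6B)
64..72  reserved  (8B, 8-aligned)
sizeof = 72, alignof = 8
data bytes 64, size 72 → padding 8

8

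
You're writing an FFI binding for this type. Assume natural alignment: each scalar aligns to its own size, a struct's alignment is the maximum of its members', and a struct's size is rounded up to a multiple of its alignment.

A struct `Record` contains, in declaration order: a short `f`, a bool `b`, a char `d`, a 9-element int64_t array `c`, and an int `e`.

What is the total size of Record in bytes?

f at 0 (size 2, align 2) → ends 2
b at 2 (size 1, align 1) → ends 3
d at 3 (size 1, align 1) → ends 4
pad 4 to align 8 for c
c at 8 (size 72, align 8) → ends 80
e at 80 (size 4, align 4) → ends 84
tail pad 4 to reach multiple of 8
total 88 bytes, alignment 8

88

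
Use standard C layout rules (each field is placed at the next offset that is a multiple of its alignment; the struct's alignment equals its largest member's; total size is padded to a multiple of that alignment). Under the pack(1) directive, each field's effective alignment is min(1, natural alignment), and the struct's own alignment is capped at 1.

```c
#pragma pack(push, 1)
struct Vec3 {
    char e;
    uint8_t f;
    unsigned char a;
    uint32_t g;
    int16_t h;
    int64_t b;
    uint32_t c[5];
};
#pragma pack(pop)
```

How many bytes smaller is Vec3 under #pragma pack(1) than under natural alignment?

natural layout:
  0..1  e  (1B, 1-aligned)
  1..2  f  (1B, 1-aligned)
  2..3  a  (1B, 1-aligned)
  3..4  -- padding (1B)
  4..8  g  (4B, 4-aligned)
  8..10  h  (2B, 2-aligned)
  10..16  -- padding (6B)
  16..24  b  (8B, 8-aligned)
  24..44  c  (20B, 4-aligned)
  44..48  -- tail padding (4B)
  sizeof = 48, alignof = 8
packed(1) layout:
  0..1  e  (1B, 1-aligned)
  1..2  f  (1B, 1-aligned)
  2..3  a  (1B, 1-aligned)
  3..7  g  (4B, 1-aligned)
  7..9  h  (2B, 1-aligned)
  9..17  b  (8B, 1-aligned)
  17..37  c  (20B, 1-aligned)
  sizeof = 37, alignof = 1
48 − 37 = 11

11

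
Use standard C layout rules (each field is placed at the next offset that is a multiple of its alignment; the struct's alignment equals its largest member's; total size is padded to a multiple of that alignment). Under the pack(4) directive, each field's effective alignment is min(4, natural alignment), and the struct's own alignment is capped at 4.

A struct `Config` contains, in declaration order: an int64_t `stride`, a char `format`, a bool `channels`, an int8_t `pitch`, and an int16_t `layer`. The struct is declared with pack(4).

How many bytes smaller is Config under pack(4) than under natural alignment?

0

natural layout:
  @0: stride [8B, align 8] → 8
  @8: format [1B, align 1] → 9
  @9: channels [1B, align 1] → 10
  @10: pitch [1B, align 1] → 11
  +1 pad (align 2)
  @12: layer [2B, align 2] → 14
  +2 tail pad (align 8)
  size 16, align 8
packed(4) layout:
  @0: stride [8B, align 4] → 8
  @8: format [1B, align 1] → 9
  @9: channels [1B, align 1] → 10
  @10: pitch [1B, align 1] → 11
  +1 pad (align 2)
  @12: layer [2B, align 2] → 14
  +2 tail pad (align 4)
  size 16, align 4
16 − 16 = 0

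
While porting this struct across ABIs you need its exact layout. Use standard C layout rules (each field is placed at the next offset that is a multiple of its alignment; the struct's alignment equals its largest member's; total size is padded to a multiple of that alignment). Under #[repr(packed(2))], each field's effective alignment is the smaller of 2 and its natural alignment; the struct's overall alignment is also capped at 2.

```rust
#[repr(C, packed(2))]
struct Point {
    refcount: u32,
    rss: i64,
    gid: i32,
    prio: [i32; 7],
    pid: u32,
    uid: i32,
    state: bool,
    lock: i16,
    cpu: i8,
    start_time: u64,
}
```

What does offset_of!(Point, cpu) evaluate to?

refcount at 0 (size 4, align 2) → ends 4
rss at 4 (size 8, align 2) → ends 12
gid at 12 (size 4, align 2) → ends 16
prio at 16 (size 28, align 2) → ends 44
pid at 44 (size 4, align 2) → ends 48
uid at 48 (size 4, align 2) → ends 52
state at 52 (size 1, align 1) → ends 53
pad 1 to align 2 for lock
lock at 54 (size 2, align 2) → ends 56
cpu at 56 (size 1, align 1) → ends 57

56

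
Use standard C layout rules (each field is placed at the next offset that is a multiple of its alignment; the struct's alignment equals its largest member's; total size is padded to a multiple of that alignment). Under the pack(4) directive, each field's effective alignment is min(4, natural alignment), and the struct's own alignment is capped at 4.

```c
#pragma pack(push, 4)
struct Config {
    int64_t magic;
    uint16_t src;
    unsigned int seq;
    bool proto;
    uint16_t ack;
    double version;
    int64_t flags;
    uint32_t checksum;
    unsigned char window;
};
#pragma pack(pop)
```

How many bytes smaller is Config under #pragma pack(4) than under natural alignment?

4

natural layout:
  0..8  magic  (8B, 8-aligned)
  8..10  src  (2B, 2-aligned)
  10..12  -- padding (2B)
  12..16  seq  (4B, 4-aligned)
  16..17  proto  (1B, 1-aligned)
  17..18  -- padding (1B)
  18..20  ack  (2B, 2-aligned)
  20..24  -- padding (4B)
  24..32  version  (8B, 8-aligned)
  32..40  flags  (8B, 8-aligned)
  40..44  checksum  (4B, 4-aligned)
  44..45  window  (1B, 1-aligned)
  45..48  -- tail padding (3B)
  sizeof = 48, alignof = 8
packed(4) layout:
  0..8  magic  (8B, 4-aligned)
  8..10  src  (2B, 2-aligned)
  10..12  -- padding (2B)
  12..16  seq  (4B, 4-aligned)
  16..17  proto  (1B, 1-aligned)
  17..18  -- padding (1B)
  18..20  ack  (2B, 2-aligned)
  20..28  version  (8B, 4-aligned)
  28..36  flags  (8B, 4-aligned)
  36..40  checksum  (4B, 4-aligned)
  40..41  window  (1B, 1-aligned)
  41..44  -- tail padding (3B)
  sizeof = 44, alignof = 4
48 − 44 = 4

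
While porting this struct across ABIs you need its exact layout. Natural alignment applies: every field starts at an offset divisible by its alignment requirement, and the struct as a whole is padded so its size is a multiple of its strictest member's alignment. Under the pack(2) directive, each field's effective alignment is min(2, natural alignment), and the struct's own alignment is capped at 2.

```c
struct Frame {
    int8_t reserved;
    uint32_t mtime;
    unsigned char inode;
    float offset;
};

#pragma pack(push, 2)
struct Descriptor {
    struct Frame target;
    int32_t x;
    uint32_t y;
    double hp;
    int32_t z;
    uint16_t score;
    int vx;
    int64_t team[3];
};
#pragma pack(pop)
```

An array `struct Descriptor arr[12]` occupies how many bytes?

Frame: @0: reserved [1B, align 1] → 1; +3 pad (align 4); @4: mtime [4B, align 4] → 8; @8: inode [1B, align 1] → 9; +3 pad (align 4); @12: offset [4B, align 4] → 16; size 16, align 4
@0: target [16B, align 2] → 16
@16: x [4B, align 2] → 20
@20: y [4B, align 2] → 24
@24: hp [8B, align 2] → 32
@32: z [4B, align 2] → 36
@36: score [2B, align 2] → 38
@38: vx [4B, align 2] → 42
@42: team [24B, align 2] → 66
size 66, align 2
array of 12: 12 × 66 = 792

792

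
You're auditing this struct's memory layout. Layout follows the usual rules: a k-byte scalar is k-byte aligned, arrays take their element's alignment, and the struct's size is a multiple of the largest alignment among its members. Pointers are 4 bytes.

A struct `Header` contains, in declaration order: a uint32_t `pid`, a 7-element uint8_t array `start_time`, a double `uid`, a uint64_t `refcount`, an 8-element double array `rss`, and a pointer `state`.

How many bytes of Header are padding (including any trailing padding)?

@0: pid [4B, align 4] → 4
@4: start_time [7B, align 1] → 11
+5 pad (align 8)
@16: uid [8B, align 8] → 24
@24: refcount [8B, align 8] → 32
@32: rss [64B, align 8] → 96
@96: state [4B, align 4] → 100
+4 tail pad (align 8)
size 104, align 8
data bytes 95, size 104 → padding 9

9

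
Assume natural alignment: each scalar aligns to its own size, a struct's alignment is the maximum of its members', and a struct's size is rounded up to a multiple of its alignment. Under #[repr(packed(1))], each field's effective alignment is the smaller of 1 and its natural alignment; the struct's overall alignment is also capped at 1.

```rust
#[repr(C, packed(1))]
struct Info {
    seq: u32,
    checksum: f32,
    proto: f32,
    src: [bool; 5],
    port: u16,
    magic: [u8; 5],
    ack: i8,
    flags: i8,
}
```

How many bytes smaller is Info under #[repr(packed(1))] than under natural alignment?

natural layout:
  @0: seq [4B, align 4] → 4
  @4: checksum [4B, align 4] → 8
  @8: proto [4B, align 4] → 12
  @12: src [5B, align 1] → 17
  +1 pad (align 2)
  @18: port [2B, align 2] → 20
  @20: magic [5B, align 1] → 25
  @25: ack [1B, align 1] → 26
  @26: flags [1B, align 1] → 27
  +1 tail pad (align 4)
  size 28, align 4
packed(1) layout:
  @0: seq [4B, align 1] → 4
  @4: checksum [4B, align 1] → 8
  @8: proto [4B, align 1] → 12
  @12: src [5B, align 1] → 17
  @17: port [2B, align 1] → 19
  @19: magic [5B, align 1] → 24
  @24: ack [1B, align 1] → 25
  @25: flags [1B, align 1] → 26
  size 26, align 1
28 − 26 = 2

2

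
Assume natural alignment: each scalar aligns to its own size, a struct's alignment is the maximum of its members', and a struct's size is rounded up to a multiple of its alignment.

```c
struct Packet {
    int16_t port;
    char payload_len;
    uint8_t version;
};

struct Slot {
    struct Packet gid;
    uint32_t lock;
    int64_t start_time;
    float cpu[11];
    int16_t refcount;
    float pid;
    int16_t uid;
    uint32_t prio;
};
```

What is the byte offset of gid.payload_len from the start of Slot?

2

Packet: @0: port [2B, align 2] → 2; @2: payload_len [1B, align 1] → 3; @3: version [1B, align 1] → 4; size 4, align 2
@0: gid [4B, align 2] → 4
within Packet: payload_len at 2
0 + 2 = 2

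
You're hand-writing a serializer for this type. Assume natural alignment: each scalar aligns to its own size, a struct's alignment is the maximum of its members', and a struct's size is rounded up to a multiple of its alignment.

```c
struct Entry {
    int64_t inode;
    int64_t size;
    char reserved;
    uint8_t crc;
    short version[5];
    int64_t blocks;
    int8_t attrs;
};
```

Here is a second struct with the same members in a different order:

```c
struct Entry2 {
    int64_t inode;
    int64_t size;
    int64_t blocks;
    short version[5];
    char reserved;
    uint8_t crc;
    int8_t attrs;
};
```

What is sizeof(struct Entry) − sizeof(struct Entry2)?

@0: inode [8B, align 8] → 8
@8: size [8B, align 8] → 16
@16: reserved [1B, align 1] → 17
@17: crc [1B, align 1] → 18
@18: version [10B, align 2] → 28
+4 pad (align 8)
@32: blocks [8B, align 8] → 40
@40: attrs [1B, align 1] → 41
+7 tail pad (align 8)
size 48, align 8
— Entry2 —
@0: inode [8B, align 8] → 8
@8: size [8B, align 8] → 16
@16: blocks [8B, align 8] → 24
@24: version [10B, align 2] → 34
@34: reserved [1B, align 1] → 35
@35: crc [1B, align 1] → 36
@36: attrs [1B, align 1] → 37
+3 tail pad (align 8)
size 40, align 8
48 − 40 = 8

8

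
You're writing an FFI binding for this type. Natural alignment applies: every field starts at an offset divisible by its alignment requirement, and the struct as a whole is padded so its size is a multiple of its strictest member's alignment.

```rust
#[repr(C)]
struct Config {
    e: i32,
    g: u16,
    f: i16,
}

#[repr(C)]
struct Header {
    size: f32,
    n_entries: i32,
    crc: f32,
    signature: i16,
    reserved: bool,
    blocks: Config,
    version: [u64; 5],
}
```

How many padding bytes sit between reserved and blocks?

Config: 0..4  e  (4B, 4-aligned); 4..6  g  (2B, 2-aligned); 6..8  f  (2B, 2-aligned); sizeof = 8, alignof = 4
0..4  size  (4B, 4-aligned)
4..8  n_entries  (4B, 4-aligned)
8..12  crc  (4B, 4-aligned)
12..14  signature  (2B, 2-aligned)
14..15  reserved  (1B, 1-aligned)
15..16  -- padding (1B)
16..24  blocks  (8B, 4-aligned)

1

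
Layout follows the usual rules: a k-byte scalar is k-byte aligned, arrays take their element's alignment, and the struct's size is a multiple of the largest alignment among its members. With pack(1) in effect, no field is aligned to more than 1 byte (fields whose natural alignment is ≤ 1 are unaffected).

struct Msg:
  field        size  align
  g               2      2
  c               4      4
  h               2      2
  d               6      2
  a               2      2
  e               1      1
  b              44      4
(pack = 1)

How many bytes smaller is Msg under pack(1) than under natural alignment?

3

natural layout:
  @0: g [2B, align 2] → 2
  +2 pad (align 4)
  @4: c [4B, align 4] → 8
  @8: h [2B, align 2] → 10
  @10: d [6B, align 2] → 16
  @16: a [2B, align 2] → 18
  @18: e [1B, align 1] → 19
  +1 pad (align 4)
  @20: b [44B, align 4] → 64
  size 64, align 4
packed(1) layout:
  @0: g [2B, align 1] → 2
  @2: c [4B, align 1] → 6
  @6: h [2B, align 1] → 8
  @8: d [6B, align 1] → 14
  @14: a [2B, align 1] → 16
  @16: e [1B, align 1] → 17
  @17: b [44B, align 1] → 61
  size 61, align 1
64 − 61 = 3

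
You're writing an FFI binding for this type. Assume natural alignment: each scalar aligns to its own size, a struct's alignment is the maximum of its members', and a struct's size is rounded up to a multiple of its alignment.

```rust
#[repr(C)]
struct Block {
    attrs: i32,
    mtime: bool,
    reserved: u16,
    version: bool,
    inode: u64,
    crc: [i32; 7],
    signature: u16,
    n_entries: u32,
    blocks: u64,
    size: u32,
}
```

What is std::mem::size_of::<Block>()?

80 bytes

attrs at 0 (size 4, align 4) → ends 4
mtime at 4 (size 1, align 1) → ends 5
pad 1 to align 2 for reserved
reserved at 6 (size 2, align 2) → ends 8
version at 8 (size 1, align 1) → ends 9
pad 7 to align 8 for inode
inode at 16 (size 8, align 8) → ends 24
crc at 24 (size 28, align 4) → ends 52
signature at 52 (size 2, align 2) → ends 54
pad 2 to align 4 for n_entries
n_entries at 56 (size 4, align 4) → ends 60
pad 4 to align 8 for blocks
blocks at 64 (size 8, align 8) → ends 72
size at 72 (size 4, align 4) → ends 76
tail pad 4 to reach multiple of 8
total 80 bytes, alignment 8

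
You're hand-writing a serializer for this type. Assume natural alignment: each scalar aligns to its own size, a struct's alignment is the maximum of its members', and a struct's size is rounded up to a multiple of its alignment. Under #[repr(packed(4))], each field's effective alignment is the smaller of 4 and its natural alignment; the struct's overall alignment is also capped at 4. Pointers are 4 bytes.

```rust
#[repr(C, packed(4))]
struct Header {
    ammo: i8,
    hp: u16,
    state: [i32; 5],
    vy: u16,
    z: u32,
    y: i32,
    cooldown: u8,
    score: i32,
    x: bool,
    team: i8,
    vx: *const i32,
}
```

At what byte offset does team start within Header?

45

ammo at 0 (size 1, align 1) → ends 1
pad 1 to align 2 for hp
hp at 2 (size 2, align 2) → ends 4
state at 4 (size 20, align 4) → ends 24
vy at 24 (size 2, align 2) → ends 26
pad 2 to align 4 for z
z at 28 (size 4, align 4) → ends 32
y at 32 (size 4, align 4) → ends 36
cooldown at 36 (size 1, align 1) → ends 37
pad 3 to align 4 for score
score at 40 (size 4, align 4) → ends 44
x at 44 (size 1, align 1) → ends 45
team at 45 (size 1, align 1) → ends 46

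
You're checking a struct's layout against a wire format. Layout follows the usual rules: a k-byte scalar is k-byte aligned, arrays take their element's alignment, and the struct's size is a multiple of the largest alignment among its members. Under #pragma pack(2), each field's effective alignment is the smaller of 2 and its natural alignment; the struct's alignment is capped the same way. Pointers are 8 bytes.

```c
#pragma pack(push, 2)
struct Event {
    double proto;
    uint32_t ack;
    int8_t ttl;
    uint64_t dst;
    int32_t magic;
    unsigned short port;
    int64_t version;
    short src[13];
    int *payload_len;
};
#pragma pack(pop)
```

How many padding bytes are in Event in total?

1

0..8  proto  (8B, 2-aligned)
8..12  ack  (4B, 2-aligned)
12..13  ttl  (1B, 1-aligned)
13..14  -- padding (1B)
14..22  dst  (8B, 2-aligned)
22..26  magic  (4B, 2-aligned)
26..28  port  (2B, 2-aligned)
28..36  version  (8B, 2-aligned)
36..62  src  (26B, 2-aligned)
62..70  payload_len  (8B, 2-aligned)
sizeof = 70, alignof = 2
data bytes 69, size 70 → padding 1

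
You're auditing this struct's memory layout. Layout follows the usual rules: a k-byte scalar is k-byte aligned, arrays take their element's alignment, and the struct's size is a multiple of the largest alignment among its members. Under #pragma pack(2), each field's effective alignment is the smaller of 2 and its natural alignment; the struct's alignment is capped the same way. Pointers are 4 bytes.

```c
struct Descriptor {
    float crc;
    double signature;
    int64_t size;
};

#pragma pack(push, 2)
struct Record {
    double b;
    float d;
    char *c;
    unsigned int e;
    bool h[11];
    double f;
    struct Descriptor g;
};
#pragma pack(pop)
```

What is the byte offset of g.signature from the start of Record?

48

Descriptor: 0..4  crc  (4B, 4-aligned); 4..8  -- padding (4B); 8..16  signature  (8B, 8-aligned); 16..24  size  (8B, 8-aligned); sizeof = 24, alignof = 8
0..8  b  (8B, 2-aligned)
8..12  d  (4B, 2-aligned)
12..16  c  (4B, 2-aligned)
16..20  e  (4B, 2-aligned)
20..31  h  (11B, 1-aligned)
31..32  -- padding (1B)
32..40  f  (8B, 2-aligned)
40..64  g  (24B, 2-aligned)
within Descriptor: signature at 8
40 + 8 = 48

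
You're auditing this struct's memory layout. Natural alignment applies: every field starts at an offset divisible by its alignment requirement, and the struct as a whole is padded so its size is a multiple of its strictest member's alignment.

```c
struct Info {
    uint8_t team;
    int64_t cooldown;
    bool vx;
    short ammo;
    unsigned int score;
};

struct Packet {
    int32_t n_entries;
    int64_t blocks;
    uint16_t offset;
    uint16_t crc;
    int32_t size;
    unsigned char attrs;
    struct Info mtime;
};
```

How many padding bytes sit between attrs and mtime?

Info: @0: team [1B, align 1] → 1; +7 pad (align 8); @8: cooldown [8B, align 8] → 16; @16: vx [1B, align 1] → 17; +1 pad (align 2); @18: ammo [2B, align 2] → 20; @20: score [4B, align 4] → 24; size 24, align 8
@0: n_entries [4B, align 4] → 4
+4 pad (align 8)
@8: blocks [8B, align 8] → 16
@16: offset [2B, align 2] → 18
@18: crc [2B, align 2] → 20
@20: size [4B, align 4] → 24
@24: attrs [1B, align 1] → 25
+7 pad (align 8)
@32: mtime [24B, align 8] → 56

7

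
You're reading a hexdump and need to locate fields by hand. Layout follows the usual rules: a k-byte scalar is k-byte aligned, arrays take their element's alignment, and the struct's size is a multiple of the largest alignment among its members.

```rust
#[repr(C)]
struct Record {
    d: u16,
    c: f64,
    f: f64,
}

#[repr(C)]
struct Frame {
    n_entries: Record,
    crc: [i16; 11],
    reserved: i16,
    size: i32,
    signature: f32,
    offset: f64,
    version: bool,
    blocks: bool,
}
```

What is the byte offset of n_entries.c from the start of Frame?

Record: @0: d [2B, align 2] → 2; +6 pad (align 8); @8: c [8B, align 8] → 16; @16: f [8B, align 8] → 24; size 24, align 8
@0: n_entries [24B, align 8] → 24
within Record: c at 8
0 + 8 = 8

8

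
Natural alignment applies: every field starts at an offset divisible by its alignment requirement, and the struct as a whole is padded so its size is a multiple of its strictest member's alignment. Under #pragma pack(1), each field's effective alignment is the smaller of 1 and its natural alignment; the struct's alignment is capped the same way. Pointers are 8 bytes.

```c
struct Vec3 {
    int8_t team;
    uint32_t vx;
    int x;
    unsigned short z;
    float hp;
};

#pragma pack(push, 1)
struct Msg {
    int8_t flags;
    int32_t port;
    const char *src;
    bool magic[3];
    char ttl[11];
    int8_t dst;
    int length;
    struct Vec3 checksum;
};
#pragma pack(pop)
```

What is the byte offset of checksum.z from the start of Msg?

Vec3: @0: team [1B, align 1] → 1; +3 pad (align 4); @4: vx [4B, align 4] → 8; @8: x [4B, align 4] → 12; @12: z [2B, align 2] → 14; +2 pad (align 4); @16: hp [4B, align 4] → 20; size 20, align 4
@0: flags [1B, align 1] → 1
@1: port [4B, align 1] → 5
@5: src [8B, align 1] → 13
@13: magic [3B, align 1] → 16
@16: ttl [11B, align 1] → 27
@27: dst [1B, align 1] → 28
@28: length [4B, align 1] → 32
@32: checksum [20B, align 1] → 52
within Vec3: z at 12
32 + 12 = 44

44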